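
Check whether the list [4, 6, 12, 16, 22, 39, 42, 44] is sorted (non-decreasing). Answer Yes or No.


Check consecutive pairs:
  4 <= 6? True
  6 <= 12? True
  12 <= 16? True
  16 <= 22? True
  22 <= 39? True
  39 <= 42? True
  42 <= 44? True
Every consecutive pair is in order, so the list is non-decreasing.
Final answer: Yes


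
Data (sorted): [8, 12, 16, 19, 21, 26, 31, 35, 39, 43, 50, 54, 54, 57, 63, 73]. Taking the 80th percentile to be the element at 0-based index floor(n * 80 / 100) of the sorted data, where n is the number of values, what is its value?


The dataset has n = 16 elements.
Index = floor(16 * 80 / 100) = floor(1280 / 100) = floor(12.8) = 12
Counting from index 0 in the sorted data, the element at index 12 is 54.
Final answer: 54


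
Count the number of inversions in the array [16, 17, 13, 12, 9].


For each element, count the later elements that are smaller than it:
  16 (index 0): smaller elements after it = [13, 12, 9] -> 3
  17 (index 1): smaller elements after it = [13, 12, 9] -> 3
  13 (index 2): smaller elements after it = [12, 9] -> 2
  12 (index 3): smaller elements after it = [9] -> 1
Total inversions = 3 + 3 + 2 + 1 = 9
Final answer: 9


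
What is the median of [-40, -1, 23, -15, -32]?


First, sort the list: [-40, -32, -15, -1, 23]
The list has 5 elements (odd count).
The middle index is 2 (0-based), and the element there is -15.
Final answer: -15


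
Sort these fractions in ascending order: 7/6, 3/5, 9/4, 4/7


Convert to decimal for comparison:
  7/6 = 1.1667
  3/5 = 0.6
  9/4 = 2.25
  4/7 = 0.5714
Decimals in increasing order: 0.5714 < 0.6 < 1.1667 < 2.25
Writing each back as its fraction gives the sorted order.
Final answer: 4/7, 3/5, 7/6, 9/4


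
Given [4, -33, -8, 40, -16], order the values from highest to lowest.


Original list: [4, -33, -8, 40, -16]
Repeatedly take the largest remaining element:
  Remaining [4, -33, -8, 40, -16] -> largest is 40
  Remaining [4, -33, -8, -16] -> largest is 4
  Remaining [-33, -8, -16] -> largest is -8
  Remaining [-33, -16] -> largest is -16
  Remaining [-33] -> largest is -33
Collecting the picks in order gives the descending list.
Final answer: [40, 4, -8, -16, -33]


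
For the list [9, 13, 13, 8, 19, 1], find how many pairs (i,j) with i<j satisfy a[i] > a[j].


For each element, count the later elements that are smaller than it:
  9 (index 0): smaller elements after it = [8, 1] -> 2
  13 (index 1): smaller elements after it = [8, 1] -> 2
  13 (index 2): smaller elements after it = [8, 1] -> 2
  8 (index 3): smaller elements after it = [1] -> 1
  19 (index 4): smaller elements after it = [1] -> 1
Total inversions = 2 + 2 + 2 + 1 + 1 = 8
Final answer: 8


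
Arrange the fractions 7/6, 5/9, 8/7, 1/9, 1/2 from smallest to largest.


Convert to decimal for comparison:
  7/6 = 1.1667
  5/9 = 0.5556
  8/7 = 1.1429
  1/9 = 0.1111
  1/2 = 0.5
Decimals in increasing order: 0.1111 < 0.5 < 0.5556 < 1.1429 < 1.1667
Writing each back as its fraction gives the sorted order.
Final answer: 1/9, 1/2, 5/9, 8/7, 7/6


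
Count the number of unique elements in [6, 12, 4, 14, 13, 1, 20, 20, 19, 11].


List all unique values:
Distinct values: [1, 4, 6, 11, 12, 13, 14, 19, 20]
Count = 9
Final answer: 9


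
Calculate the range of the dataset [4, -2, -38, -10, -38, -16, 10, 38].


Maximum value: 38
Minimum value: -38
Range = 38 - (-38) = 76
Final answer: 76


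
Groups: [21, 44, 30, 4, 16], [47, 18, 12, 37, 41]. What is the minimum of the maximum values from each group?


Find max of each group:
  Group 1: [21, 44, 30, 4, 16] -> max = 44
  Group 2: [47, 18, 12, 37, 41] -> max = 47
Maxes: [44, 47]
Minimum of maxes = 44
Final answer: 44


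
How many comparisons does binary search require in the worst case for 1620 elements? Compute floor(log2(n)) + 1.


Binary search halves the search space each step.
Maximum comparisons = floor(log2(1620)) + 1
log2(1620) = 10.6618
floor(log2(1620)) = 10, so 10 + 1 = 11
Final answer: 11


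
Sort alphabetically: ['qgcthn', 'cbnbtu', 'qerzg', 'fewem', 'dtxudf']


Compare strings character by character (the first differing letter decides):
  'cbnbtu' < 'dtxudf' since 'c' < 'd' at position 1
  'dtxudf' < 'fewem' since 'd' < 'f' at position 1
  'fewem' < 'qerzg' since 'f' < 'q' at position 1
  'qerzg' < 'qgcthn' since 'e' < 'g' at position 2
Chaining these comparisons gives the alphabetical order.
Final answer: ['cbnbtu', 'dtxudf', 'fewem', 'qerzg', 'qgcthn']


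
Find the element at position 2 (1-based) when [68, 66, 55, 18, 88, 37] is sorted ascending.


Sort ascending: [18, 37, 55, 66, 68, 88]
The 2nd element (1-indexed) is at index 1.
Value = 37
Final answer: 37


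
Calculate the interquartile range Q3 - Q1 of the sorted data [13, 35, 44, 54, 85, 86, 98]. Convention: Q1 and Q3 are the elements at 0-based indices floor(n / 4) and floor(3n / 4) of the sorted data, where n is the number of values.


The data has n = 7 elements.
Q1 index = floor(7 / 4) = floor(1.75) = 1; Q3 index = floor(3 * 7 / 4) = floor(5.25) = 5
Q1 = element at index 1 = 35
Q3 = element at index 5 = 86
IQR = 86 - 35 = 51
Final answer: 51


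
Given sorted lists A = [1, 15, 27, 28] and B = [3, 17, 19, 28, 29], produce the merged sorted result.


List A: [1, 15, 27, 28]
List B: [3, 17, 19, 28, 29]
Repeatedly compare the front elements and take the smaller:
  1 vs 3 -> take 1
  15 vs 3 -> take 3
  15 vs 17 -> take 15
  27 vs 17 -> take 17
  27 vs 19 -> take 19
  27 vs 28 -> take 27
  28 vs 28 -> take 28
  A is exhausted; append the rest of B: [28, 29]
Final answer: [1, 3, 15, 17, 19, 27, 28, 28, 29]


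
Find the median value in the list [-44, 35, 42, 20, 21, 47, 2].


First, sort the list: [-44, 2, 20, 21, 35, 42, 47]
The list has 7 elements (odd count).
The middle index is 3 (0-based), and the element there is 21.
Final answer: 21


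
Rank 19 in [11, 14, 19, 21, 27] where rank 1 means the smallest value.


Sort ascending: [11, 14, 19, 21, 27]
Find 19 in the sorted list.
19 is at position 3 (1-indexed).
Final answer: 3


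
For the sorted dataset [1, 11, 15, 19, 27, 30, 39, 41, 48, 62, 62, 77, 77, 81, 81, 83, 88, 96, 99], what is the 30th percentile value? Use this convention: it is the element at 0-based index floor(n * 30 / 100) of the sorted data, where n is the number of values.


The dataset has n = 19 elements.
Index = floor(19 * 30 / 100) = floor(570 / 100) = floor(5.7) = 5
Counting from index 0 in the sorted data, the element at index 5 is 30.
Final answer: 30


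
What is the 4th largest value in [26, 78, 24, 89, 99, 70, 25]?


Sort descending: [99, 89, 78, 70, 26, 25, 24]
The 4th element (1-indexed) is at index 3.
Value = 70
Final answer: 70


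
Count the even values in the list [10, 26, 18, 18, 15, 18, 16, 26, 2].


Check each element:
  10 is even
  26 is even
  18 is even
  18 is even
  15 is odd
  18 is even
  16 is even
  26 is even
  2 is even
Evens: [10, 26, 18, 18, 18, 16, 26, 2]
Count of evens = 8
Final answer: 8


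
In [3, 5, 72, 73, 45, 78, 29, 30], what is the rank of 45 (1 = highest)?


Sort descending: [78, 73, 72, 45, 30, 29, 5, 3]
Find 45 in the sorted list.
45 is at position 4.
Final answer: 4


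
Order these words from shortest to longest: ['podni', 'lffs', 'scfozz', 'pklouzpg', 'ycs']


Compute lengths:
  'podni' has length 5
  'lffs' has length 4
  'scfozz' has length 6
  'pklouzpg' has length 8
  'ycs' has length 3
Lengths in increasing order: 3 < 4 < 5 < 6 < 8
Listing the words in that order gives the answer.
Final answer: ['ycs', 'lffs', 'podni', 'scfozz', 'pklouzpg']


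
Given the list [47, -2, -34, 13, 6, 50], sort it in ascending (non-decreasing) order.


Original list: [47, -2, -34, 13, 6, 50]
Repeatedly take the smallest remaining element:
  Remaining [47, -2, -34, 13, 6, 50] -> smallest is -34
  Remaining [47, -2, 13, 6, 50] -> smallest is -2
  Remaining [47, 13, 6, 50] -> smallest is 6
  Remaining [47, 13, 50] -> smallest is 13
  Remaining [47, 50] -> smallest is 47
  Remaining [50] -> smallest is 50
Collecting the picks in order gives the sorted list.
Final answer: [-34, -2, 6, 13, 47, 50]


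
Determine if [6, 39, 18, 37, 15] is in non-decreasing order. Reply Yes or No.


Check consecutive pairs:
  6 <= 39? True
  39 <= 18? False
  18 <= 37? True
  37 <= 15? False
2 consecutive pair(s) are out of order, so the list is not sorted.
Final answer: No


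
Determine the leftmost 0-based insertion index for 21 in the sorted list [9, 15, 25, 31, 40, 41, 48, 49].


List is sorted: [9, 15, 25, 31, 40, 41, 48, 49]
We need the leftmost position where 21 can be inserted, i.e. the first index whose element is >= 21 (or the end of the list if none is).
Binary search with low=0, high=8 (0-based indices):
  low=0, high=8, mid=4: a[4]=40 >= 21, so high = 4
  low=0, high=4, mid=2: a[2]=25 >= 21, so high = 2
  low=0, high=2, mid=1: a[1]=15 < 21, so low = 2
Now low = high = 2, so the insertion index is 2.
Final answer: 2


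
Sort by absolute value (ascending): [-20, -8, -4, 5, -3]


Compute absolute values:
  |-20| = 20
  |-8| = 8
  |-4| = 4
  |5| = 5
  |-3| = 3
Absolute values in increasing order: 3 < 4 < 5 < 8 < 20
Listing the original numbers in that order gives the answer.
Final answer: [-3, -4, 5, -8, -20]


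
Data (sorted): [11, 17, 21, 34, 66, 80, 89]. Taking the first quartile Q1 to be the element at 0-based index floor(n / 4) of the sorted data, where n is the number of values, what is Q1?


The list has n = 7 elements.
Q1 index = floor(7 / 4) = floor(1.75) = 1
Counting from index 0 in the sorted data, the element at index 1 is 17.
Final answer: 17


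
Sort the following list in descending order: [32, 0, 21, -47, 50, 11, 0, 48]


Original list: [32, 0, 21, -47, 50, 11, 0, 48]
Repeatedly take the largest remaining element:
  Remaining [32, 0, 21, -47, 50, 11, 0, 48] -> largest is 50
  Remaining [32, 0, 21, -47, 11, 0, 48] -> largest is 48
  Remaining [32, 0, 21, -47, 11, 0] -> largest is 32
  Remaining [0, 21, -47, 11, 0] -> largest is 21
  Remaining [0, -47, 11, 0] -> largest is 11
  Remaining [0, -47, 0] -> largest is 0
  Remaining [-47, 0] -> largest is 0
  Remaining [-47] -> largest is -47
Collecting the picks in order gives the descending list.
Final answer: [50, 48, 32, 21, 11, 0, 0, -47]


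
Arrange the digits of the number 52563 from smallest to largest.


The number 52563 has digits: 5, 2, 5, 6, 3
Sorted: 2, 3, 5, 5, 6
Joining the sorted digits gives the result.
Final answer: 23556


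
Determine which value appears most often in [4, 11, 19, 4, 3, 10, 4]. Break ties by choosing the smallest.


Count the frequency of each value:
  3 appears 1 time(s)
  4 appears 3 time(s)
  10 appears 1 time(s)
  11 appears 1 time(s)
  19 appears 1 time(s)
Maximum frequency is 3.
Only 4 reaches that frequency, so it is the mode.
Final answer: 4


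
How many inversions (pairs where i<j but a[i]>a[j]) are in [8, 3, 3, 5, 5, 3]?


For each element, count the later elements that are smaller than it:
  8 (index 0): smaller elements after it = [3, 3, 5, 5, 3] -> 5
  3 (index 1): smaller elements after it = [] -> 0
  3 (index 2): smaller elements after it = [] -> 0
  5 (index 3): smaller elements after it = [3] -> 1
  5 (index 4): smaller elements after it = [3] -> 1
Total inversions = 5 + 0 + 0 + 1 + 1 = 7
Final answer: 7


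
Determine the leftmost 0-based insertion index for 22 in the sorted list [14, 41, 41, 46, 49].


List is sorted: [14, 41, 41, 46, 49]
We need the leftmost position where 22 can be inserted, i.e. the first index whose element is >= 22 (or the end of the list if none is).
Binary search with low=0, high=5 (0-based indices):
  low=0, high=5, mid=2: a[2]=41 >= 22, so high = 2
  low=0, high=2, mid=1: a[1]=41 >= 22, so high = 1
  low=0, high=1, mid=0: a[0]=14 < 22, so low = 1
Now low = high = 1, so the insertion index is 1.
Final answer: 1


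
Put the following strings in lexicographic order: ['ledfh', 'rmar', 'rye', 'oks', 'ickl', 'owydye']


Compare strings character by character (the first differing letter decides):
  'ickl' < 'ledfh' since 'i' < 'l' at position 1
  'ledfh' < 'oks' since 'l' < 'o' at position 1
  'oks' < 'owydye' since 'k' < 'w' at position 2
  'owydye' < 'rmar' since 'o' < 'r' at position 1
  'rmar' < 'rye' since 'm' < 'y' at position 2
Chaining these comparisons gives the alphabetical order.
Final answer: ['ickl', 'ledfh', 'oks', 'owydye', 'rmar', 'rye']


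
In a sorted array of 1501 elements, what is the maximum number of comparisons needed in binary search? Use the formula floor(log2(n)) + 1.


Binary search halves the search space each step.
Maximum comparisons = floor(log2(1501)) + 1
log2(1501) = 10.5517
floor(log2(1501)) = 10, so 10 + 1 = 11
Final answer: 11


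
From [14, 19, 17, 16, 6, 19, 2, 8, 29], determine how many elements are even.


Check each element:
  14 is even
  19 is odd
  17 is odd
  16 is even
  6 is even
  19 is odd
  2 is even
  8 is even
  29 is odd
Evens: [14, 16, 6, 2, 8]
Count of evens = 5
Final answer: 5


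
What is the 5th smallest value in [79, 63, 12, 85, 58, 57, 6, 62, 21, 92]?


Sort ascending: [6, 12, 21, 57, 58, 62, 63, 79, 85, 92]
The 5th element (1-indexed) is at index 4.
Value = 58
Final answer: 58


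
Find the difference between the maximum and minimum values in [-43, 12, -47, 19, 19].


Maximum value: 19
Minimum value: -47
Range = 19 - (-47) = 66
Final answer: 66


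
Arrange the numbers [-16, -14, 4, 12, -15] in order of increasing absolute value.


Compute absolute values:
  |-16| = 16
  |-14| = 14
  |4| = 4
  |12| = 12
  |-15| = 15
Absolute values in increasing order: 4 < 12 < 14 < 15 < 16
Listing the original numbers in that order gives the answer.
Final answer: [4, 12, -14, -15, -16]


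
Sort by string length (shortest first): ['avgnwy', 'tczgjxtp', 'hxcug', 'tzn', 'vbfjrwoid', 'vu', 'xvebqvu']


Compute lengths:
  'avgnwy' has length 6
  'tczgjxtp' has length 8
  'hxcug' has length 5
  'tzn' has length 3
  'vbfjrwoid' has length 9
  'vu' has length 2
  'xvebqvu' has length 7
Lengths in increasing order: 2 < 3 < 5 < 6 < 7 < 8 < 9
Listing the words in that order gives the answer.
Final answer: ['vu', 'tzn', 'hxcug', 'avgnwy', 'xvebqvu', 'tczgjxtp', 'vbfjrwoid']


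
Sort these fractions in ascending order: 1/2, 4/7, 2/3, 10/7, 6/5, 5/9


Convert to decimal for comparison:
  1/2 = 0.5
  4/7 = 0.5714
  2/3 = 0.6667
  10/7 = 1.4286
  6/5 = 1.2
  5/9 = 0.5556
Decimals in increasing order: 0.5 < 0.5556 < 0.5714 < 0.6667 < 1.2 < 1.4286
Writing each back as its fraction gives the sorted order.
Final answer: 1/2, 5/9, 4/7, 2/3, 6/5, 10/7


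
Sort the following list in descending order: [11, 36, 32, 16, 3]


Original list: [11, 36, 32, 16, 3]
Repeatedly take the largest remaining element:
  Remaining [11, 36, 32, 16, 3] -> largest is 36
  Remaining [11, 32, 16, 3] -> largest is 32
  Remaining [11, 16, 3] -> largest is 16
  Remaining [11, 3] -> largest is 11
  Remaining [3] -> largest is 3
Collecting the picks in order gives the descending list.
Final answer: [36, 32, 16, 11, 3]


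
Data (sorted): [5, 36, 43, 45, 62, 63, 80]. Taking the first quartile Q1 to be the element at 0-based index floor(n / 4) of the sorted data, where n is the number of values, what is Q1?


The list has n = 7 elements.
Q1 index = floor(7 / 4) = floor(1.75) = 1
Counting from index 0 in the sorted data, the element at index 1 is 36.
Final answer: 36


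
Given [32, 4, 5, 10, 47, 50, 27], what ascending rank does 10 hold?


Sort ascending: [4, 5, 10, 27, 32, 47, 50]
Find 10 in the sorted list.
10 is at position 3 (1-indexed).
Final answer: 3


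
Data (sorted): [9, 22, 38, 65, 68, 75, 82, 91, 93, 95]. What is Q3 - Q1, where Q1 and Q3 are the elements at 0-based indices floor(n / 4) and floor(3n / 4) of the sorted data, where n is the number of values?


The data has n = 10 elements.
Q1 index = floor(10 / 4) = floor(2.5) = 2; Q3 index = floor(3 * 10 / 4) = floor(7.5) = 7
Q1 = element at index 2 = 38
Q3 = element at index 7 = 91
IQR = 91 - 38 = 53
Final answer: 53


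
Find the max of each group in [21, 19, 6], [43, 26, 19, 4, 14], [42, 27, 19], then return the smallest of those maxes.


Find max of each group:
  Group 1: [21, 19, 6] -> max = 21
  Group 2: [43, 26, 19, 4, 14] -> max = 43
  Group 3: [42, 27, 19] -> max = 42
Maxes: [21, 43, 42]
Minimum of maxes = 21
Final answer: 21


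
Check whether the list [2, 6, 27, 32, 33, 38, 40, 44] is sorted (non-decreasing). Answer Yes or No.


Check consecutive pairs:
  2 <= 6? True
  6 <= 27? True
  27 <= 32? True
  32 <= 33? True
  33 <= 38? True
  38 <= 40? True
  40 <= 44? True
Every consecutive pair is in order, so the list is non-decreasing.
Final answer: Yes


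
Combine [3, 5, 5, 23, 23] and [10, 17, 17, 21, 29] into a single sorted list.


List A: [3, 5, 5, 23, 23]
List B: [10, 17, 17, 21, 29]
Repeatedly compare the front elements and take the smaller:
  3 vs 10 -> take 3
  5 vs 10 -> take 5
  5 vs 10 -> take 5
  23 vs 10 -> take 10
  23 vs 17 -> take 17
  23 vs 17 -> take 17
  23 vs 21 -> take 21
  23 vs 29 -> take 23
  23 vs 29 -> take 23
  A is exhausted; append the rest of B: [29]
Final answer: [3, 5, 5, 10, 17, 17, 21, 23, 23, 29]


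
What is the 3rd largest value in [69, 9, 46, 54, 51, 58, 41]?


Sort descending: [69, 58, 54, 51, 46, 41, 9]
The 3rd element (1-indexed) is at index 2.
Value = 54
Final answer: 54


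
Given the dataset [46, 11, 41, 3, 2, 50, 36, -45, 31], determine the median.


First, sort the list: [-45, 2, 3, 11, 31, 36, 41, 46, 50]
The list has 9 elements (odd count).
The middle index is 4 (0-based), and the element there is 31.
Final answer: 31


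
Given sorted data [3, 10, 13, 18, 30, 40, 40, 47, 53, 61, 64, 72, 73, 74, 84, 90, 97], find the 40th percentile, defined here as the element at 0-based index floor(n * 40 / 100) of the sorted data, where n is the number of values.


The dataset has n = 17 elements.
Index = floor(17 * 40 / 100) = floor(680 / 100) = floor(6.8) = 6
Counting from index 0 in the sorted data, the element at index 6 is 40.
Final answer: 40


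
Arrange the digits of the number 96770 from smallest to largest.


The number 96770 has digits: 9, 6, 7, 7, 0
Sorted: 0, 6, 7, 7, 9
Joining the sorted digits gives the result.
Final answer: 06779


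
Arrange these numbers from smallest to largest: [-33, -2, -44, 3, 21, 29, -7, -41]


Original list: [-33, -2, -44, 3, 21, 29, -7, -41]
Repeatedly take the smallest remaining element:
  Remaining [-33, -2, -44, 3, 21, 29, -7, -41] -> smallest is -44
  Remaining [-33, -2, 3, 21, 29, -7, -41] -> smallest is -41
  Remaining [-33, -2, 3, 21, 29, -7] -> smallest is -33
  Remaining [-2, 3, 21, 29, -7] -> smallest is -7
  Remaining [-2, 3, 21, 29] -> smallest is -2
  Remaining [3, 21, 29] -> smallest is 3
  Remaining [21, 29] -> smallest is 21
  Remaining [29] -> smallest is 29
Collecting the picks in order gives the sorted list.
Final answer: [-44, -41, -33, -7, -2, 3, 21, 29]


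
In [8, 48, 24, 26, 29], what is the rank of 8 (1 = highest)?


Sort descending: [48, 29, 26, 24, 8]
Find 8 in the sorted list.
8 is at position 5.
Final answer: 5


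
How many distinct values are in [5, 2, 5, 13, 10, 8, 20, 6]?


List all unique values:
Distinct values: [2, 5, 6, 8, 10, 13, 20]
Count = 7
Final answer: 7


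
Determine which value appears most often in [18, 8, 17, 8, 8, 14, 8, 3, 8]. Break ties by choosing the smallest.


Count the frequency of each value:
  3 appears 1 time(s)
  8 appears 5 time(s)
  14 appears 1 time(s)
  17 appears 1 time(s)
  18 appears 1 time(s)
Maximum frequency is 5.
Only 8 reaches that frequency, so it is the mode.
Final answer: 8


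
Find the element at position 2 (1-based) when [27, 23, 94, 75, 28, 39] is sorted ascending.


Sort ascending: [23, 27, 28, 39, 75, 94]
The 2nd element (1-indexed) is at index 1.
Value = 27
Final answer: 27


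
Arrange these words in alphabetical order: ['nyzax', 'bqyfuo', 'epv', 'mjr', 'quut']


Compare strings character by character (the first differing letter decides):
  'bqyfuo' < 'epv' since 'b' < 'e' at position 1
  'epv' < 'mjr' since 'e' < 'm' at position 1
  'mjr' < 'nyzax' since 'm' < 'n' at position 1
  'nyzax' < 'quut' since 'n' < 'q' at position 1
Chaining these comparisons gives the alphabetical order.
Final answer: ['bqyfuo', 'epv', 'mjr', 'nyzax', 'quut']


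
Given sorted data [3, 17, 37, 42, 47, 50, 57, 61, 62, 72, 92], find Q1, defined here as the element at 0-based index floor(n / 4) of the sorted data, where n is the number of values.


The list has n = 11 elements.
Q1 index = floor(11 / 4) = floor(2.75) = 2
Counting from index 0 in the sorted data, the element at index 2 is 37.
Final answer: 37


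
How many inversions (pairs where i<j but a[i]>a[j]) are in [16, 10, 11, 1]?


For each element, count the later elements that are smaller than it:
  16 (index 0): smaller elements after it = [10, 11, 1] -> 3
  10 (index 1): smaller elements after it = [1] -> 1
  11 (index 2): smaller elements after it = [1] -> 1
Total inversions = 3 + 1 + 1 = 5
Final answer: 5


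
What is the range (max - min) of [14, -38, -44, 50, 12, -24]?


Maximum value: 50
Minimum value: -44
Range = 50 - (-44) = 94
Final answer: 94


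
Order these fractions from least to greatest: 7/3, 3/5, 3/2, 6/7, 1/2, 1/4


Convert to decimal for comparison:
  7/3 = 2.3333
  3/5 = 0.6
  3/2 = 1.5
  6/7 = 0.8571
  1/2 = 0.5
  1/4 = 0.25
Decimals in increasing order: 0.25 < 0.5 < 0.6 < 0.8571 < 1.5 < 2.3333
Writing each back as its fraction gives the sorted order.
Final answer: 1/4, 1/2, 3/5, 6/7, 3/2, 7/3


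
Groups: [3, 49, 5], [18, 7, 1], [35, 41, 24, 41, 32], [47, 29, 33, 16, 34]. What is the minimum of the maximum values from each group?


Find max of each group:
  Group 1: [3, 49, 5] -> max = 49
  Group 2: [18, 7, 1] -> max = 18
  Group 3: [35, 41, 24, 41, 32] -> max = 41
  Group 4: [47, 29, 33, 16, 34] -> max = 47
Maxes: [49, 18, 41, 47]
Minimum of maxes = 18
Final answer: 18


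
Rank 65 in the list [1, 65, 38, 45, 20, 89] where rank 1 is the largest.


Sort descending: [89, 65, 45, 38, 20, 1]
Find 65 in the sorted list.
65 is at position 2.
Final answer: 2


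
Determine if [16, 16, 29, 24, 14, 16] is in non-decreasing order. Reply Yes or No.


Check consecutive pairs:
  16 <= 16? True
  16 <= 29? True
  29 <= 24? False
  24 <= 14? False
  14 <= 16? True
2 consecutive pair(s) are out of order, so the list is not sorted.
Final answer: No


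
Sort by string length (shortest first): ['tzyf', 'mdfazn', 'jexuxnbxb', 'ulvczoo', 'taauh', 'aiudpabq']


Compute lengths:
  'tzyf' has length 4
  'mdfazn' has length 6
  'jexuxnbxb' has length 9
  'ulvczoo' has length 7
  'taauh' has length 5
  'aiudpabq' has length 8
Lengths in increasing order: 4 < 5 < 6 < 7 < 8 < 9
Listing the words in that order gives the answer.
Final answer: ['tzyf', 'taauh', 'mdfazn', 'ulvczoo', 'aiudpabq', 'jexuxnbxb']


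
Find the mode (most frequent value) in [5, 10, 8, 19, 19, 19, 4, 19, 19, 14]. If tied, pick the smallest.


Count the frequency of each value:
  4 appears 1 time(s)
  5 appears 1 time(s)
  8 appears 1 time(s)
  10 appears 1 time(s)
  14 appears 1 time(s)
  19 appears 5 time(s)
Maximum frequency is 5.
Only 19 reaches that frequency, so it is the mode.
Final answer: 19


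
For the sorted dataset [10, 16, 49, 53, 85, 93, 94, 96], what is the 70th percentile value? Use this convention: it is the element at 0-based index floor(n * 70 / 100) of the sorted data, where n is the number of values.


The dataset has n = 8 elements.
Index = floor(8 * 70 / 100) = floor(560 / 100) = floor(5.6) = 5
Counting from index 0 in the sorted data, the element at index 5 is 93.
Final answer: 93


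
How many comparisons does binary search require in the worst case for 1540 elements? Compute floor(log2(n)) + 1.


Binary search halves the search space each step.
Maximum comparisons = floor(log2(1540)) + 1
log2(1540) = 10.5887
floor(log2(1540)) = 10, so 10 + 1 = 11
Final answer: 11


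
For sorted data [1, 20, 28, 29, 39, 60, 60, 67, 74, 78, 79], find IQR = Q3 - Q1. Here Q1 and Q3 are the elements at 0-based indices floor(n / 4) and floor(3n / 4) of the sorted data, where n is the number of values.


The data has n = 11 elements.
Q1 index = floor(11 / 4) = floor(2.75) = 2; Q3 index = floor(3 * 11 / 4) = floor(8.25) = 8
Q1 = element at index 2 = 28
Q3 = element at index 8 = 74
IQR = 74 - 28 = 46
Final answer: 46


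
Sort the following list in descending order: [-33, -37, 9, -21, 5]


Original list: [-33, -37, 9, -21, 5]
Repeatedly take the largest remaining element:
  Remaining [-33, -37, 9, -21, 5] -> largest is 9
  Remaining [-33, -37, -21, 5] -> largest is 5
  Remaining [-33, -37, -21] -> largest is -21
  Remaining [-33, -37] -> largest is -33
  Remaining [-37] -> largest is -37
Collecting the picks in order gives the descending list.
Final answer: [9, 5, -21, -33, -37]


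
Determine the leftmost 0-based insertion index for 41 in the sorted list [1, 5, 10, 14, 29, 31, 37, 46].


List is sorted: [1, 5, 10, 14, 29, 31, 37, 46]
We need the leftmost position where 41 can be inserted, i.e. the first index whose element is >= 41 (or the end of the list if none is).
Binary search with low=0, high=8 (0-based indices):
  low=0, high=8, mid=4: a[4]=29 < 41, so low = 5
  low=5, high=8, mid=6: a[6]=37 < 41, so low = 7
  low=7, high=8, mid=7: a[7]=46 >= 41, so high = 7
Now low = high = 7, so the insertion index is 7.
Final answer: 7


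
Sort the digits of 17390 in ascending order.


The number 17390 has digits: 1, 7, 3, 9, 0
Sorted: 0, 1, 3, 7, 9
Joining the sorted digits gives the result.
Final answer: 01379


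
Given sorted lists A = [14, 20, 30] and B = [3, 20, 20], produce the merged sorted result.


List A: [14, 20, 30]
List B: [3, 20, 20]
Repeatedly compare the front elements and take the smaller:
  14 vs 3 -> take 3
  14 vs 20 -> take 14
  20 vs 20 -> take 20
  30 vs 20 -> take 20
  30 vs 20 -> take 20
  B is exhausted; append the rest of A: [30]
Final answer: [3, 14, 20, 20, 20, 30]


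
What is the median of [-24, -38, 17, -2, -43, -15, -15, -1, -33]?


First, sort the list: [-43, -38, -33, -24, -15, -15, -2, -1, 17]
The list has 9 elements (odd count).
The middle index is 4 (0-based), and the element there is -15.
Final answer: -15


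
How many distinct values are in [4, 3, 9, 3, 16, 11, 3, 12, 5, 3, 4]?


List all unique values:
Distinct values: [3, 4, 5, 9, 11, 12, 16]
Count = 7
Final answer: 7


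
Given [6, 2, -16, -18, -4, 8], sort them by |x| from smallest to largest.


Compute absolute values:
  |6| = 6
  |2| = 2
  |-16| = 16
  |-18| = 18
  |-4| = 4
  |8| = 8
Absolute values in increasing order: 2 < 4 < 6 < 8 < 16 < 18
Listing the original numbers in that order gives the answer.
Final answer: [2, -4, 6, 8, -16, -18]


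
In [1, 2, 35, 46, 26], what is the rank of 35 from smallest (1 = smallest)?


Sort ascending: [1, 2, 26, 35, 46]
Find 35 in the sorted list.
35 is at position 4 (1-indexed).
Final answer: 4


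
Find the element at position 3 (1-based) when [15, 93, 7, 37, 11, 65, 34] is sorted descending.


Sort descending: [93, 65, 37, 34, 15, 11, 7]
The 3rd element (1-indexed) is at index 2.
Value = 37
Final answer: 37


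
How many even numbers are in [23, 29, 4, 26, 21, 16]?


Check each element:
  23 is odd
  29 is odd
  4 is even
  26 is even
  21 is odd
  16 is even
Evens: [4, 26, 16]
Count of evens = 3
Final answer: 3


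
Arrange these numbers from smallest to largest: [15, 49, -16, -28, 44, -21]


Original list: [15, 49, -16, -28, 44, -21]
Repeatedly take the smallest remaining element:
  Remaining [15, 49, -16, -28, 44, -21] -> smallest is -28
  Remaining [15, 49, -16, 44, -21] -> smallest is -21
  Remaining [15, 49, -16, 44] -> smallest is -16
  Remaining [15, 49, 44] -> smallest is 15
  Remaining [49, 44] -> smallest is 44
  Remaining [49] -> smallest is 49
Collecting the picks in order gives the sorted list.
Final answer: [-28, -21, -16, 15, 44, 49]


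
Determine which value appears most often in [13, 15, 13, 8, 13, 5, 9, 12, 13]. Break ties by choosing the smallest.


Count the frequency of each value:
  5 appears 1 time(s)
  8 appears 1 time(s)
  9 appears 1 time(s)
  12 appears 1 time(s)
  13 appears 4 time(s)
  15 appears 1 time(s)
Maximum frequency is 4.
Only 13 reaches that frequency, so it is the mode.
Final answer: 13


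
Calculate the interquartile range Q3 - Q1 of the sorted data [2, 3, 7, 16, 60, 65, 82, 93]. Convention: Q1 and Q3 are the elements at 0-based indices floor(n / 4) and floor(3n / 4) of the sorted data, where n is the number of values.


The data has n = 8 elements.
Q1 index = floor(8 / 4) = floor(2) = 2; Q3 index = floor(3 * 8 / 4) = floor(6) = 6
Q1 = element at index 2 = 7
Q3 = element at index 6 = 82
IQR = 82 - 7 = 75
Final answer: 75


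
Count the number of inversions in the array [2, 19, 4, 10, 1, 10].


For each element, count the later elements that are smaller than it:
  2 (index 0): smaller elements after it = [1] -> 1
  19 (index 1): smaller elements after it = [4, 10, 1, 10] -> 4
  4 (index 2): smaller elements after it = [1] -> 1
  10 (index 3): smaller elements after it = [1] -> 1
  1 (index 4): smaller elements after it = [] -> 0
Total inversions = 1 + 4 + 1 + 1 + 0 = 7
Final answer: 7


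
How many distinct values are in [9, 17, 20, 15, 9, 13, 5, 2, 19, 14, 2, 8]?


List all unique values:
Distinct values: [2, 5, 8, 9, 13, 14, 15, 17, 19, 20]
Count = 10
Final answer: 10


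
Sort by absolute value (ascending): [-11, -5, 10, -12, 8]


Compute absolute values:
  |-11| = 11
  |-5| = 5
  |10| = 10
  |-12| = 12
  |8| = 8
Absolute values in increasing order: 5 < 8 < 10 < 11 < 12
Listing the original numbers in that order gives the answer.
Final answer: [-5, 8, 10, -11, -12]


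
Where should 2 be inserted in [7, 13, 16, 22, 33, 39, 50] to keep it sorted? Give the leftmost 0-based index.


List is sorted: [7, 13, 16, 22, 33, 39, 50]
We need the leftmost position where 2 can be inserted, i.e. the first index whose element is >= 2 (or the end of the list if none is).
Binary search with low=0, high=7 (0-based indices):
  low=0, high=7, mid=3: a[3]=22 >= 2, so high = 3
  low=0, high=3, mid=1: a[1]=13 >= 2, so high = 1
  low=0, high=1, mid=0: a[0]=7 >= 2, so high = 0
Now low = high = 0, so the insertion index is 0.
Final answer: 0


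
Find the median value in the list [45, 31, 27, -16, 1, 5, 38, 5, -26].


First, sort the list: [-26, -16, 1, 5, 5, 27, 31, 38, 45]
The list has 9 elements (odd count).
The middle index is 4 (0-based), and the element there is 5.
Final answer: 5


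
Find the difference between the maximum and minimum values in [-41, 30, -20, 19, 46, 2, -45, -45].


Maximum value: 46
Minimum value: -45
Range = 46 - (-45) = 91
Final answer: 91


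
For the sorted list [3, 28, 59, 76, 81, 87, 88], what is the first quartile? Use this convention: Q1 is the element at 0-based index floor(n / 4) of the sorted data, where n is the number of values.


The list has n = 7 elements.
Q1 index = floor(7 / 4) = floor(1.75) = 1
Counting from index 0 in the sorted data, the element at index 1 is 28.
Final answer: 28


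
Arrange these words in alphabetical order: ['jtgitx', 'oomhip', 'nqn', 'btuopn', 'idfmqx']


Compare strings character by character (the first differing letter decides):
  'btuopn' < 'idfmqx' since 'b' < 'i' at position 1
  'idfmqx' < 'jtgitx' since 'i' < 'j' at position 1
  'jtgitx' < 'nqn' since 'j' < 'n' at position 1
  'nqn' < 'oomhip' since 'n' < 'o' at position 1
Chaining these comparisons gives the alphabetical order.
Final answer: ['btuopn', 'idfmqx', 'jtgitx', 'nqn', 'oomhip']


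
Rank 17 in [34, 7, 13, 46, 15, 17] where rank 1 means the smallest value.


Sort ascending: [7, 13, 15, 17, 34, 46]
Find 17 in the sorted list.
17 is at position 4 (1-indexed).
Final answer: 4


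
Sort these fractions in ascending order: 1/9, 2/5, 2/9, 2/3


Convert to decimal for comparison:
  1/9 = 0.1111
  2/5 = 0.4
  2/9 = 0.2222
  2/3 = 0.6667
Decimals in increasing order: 0.1111 < 0.2222 < 0.4 < 0.6667
Writing each back as its fraction gives the sorted order.
Final answer: 1/9, 2/9, 2/5, 2/3


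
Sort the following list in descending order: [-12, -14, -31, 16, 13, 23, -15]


Original list: [-12, -14, -31, 16, 13, 23, -15]
Repeatedly take the largest remaining element:
  Remaining [-12, -14, -31, 16, 13, 23, -15] -> largest is 23
  Remaining [-12, -14, -31, 16, 13, -15] -> largest is 16
  Remaining [-12, -14, -31, 13, -15] -> largest is 13
  Remaining [-12, -14, -31, -15] -> largest is -12
  Remaining [-14, -31, -15] -> largest is -14
  Remaining [-31, -15] -> largest is -15
  Remaining [-31] -> largest is -31
Collecting the picks in order gives the descending list.
Final answer: [23, 16, 13, -12, -14, -15, -31]


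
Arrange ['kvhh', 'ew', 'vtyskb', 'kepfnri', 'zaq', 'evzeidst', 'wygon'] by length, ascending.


Compute lengths:
  'kvhh' has length 4
  'ew' has length 2
  'vtyskb' has length 6
  'kepfnri' has length 7
  'zaq' has length 3
  'evzeidst' has length 8
  'wygon' has length 5
Lengths in increasing order: 2 < 3 < 4 < 5 < 6 < 7 < 8
Listing the words in that order gives the answer.
Final answer: ['ew', 'zaq', 'kvhh', 'wygon', 'vtyskb', 'kepfnri', 'evzeidst']


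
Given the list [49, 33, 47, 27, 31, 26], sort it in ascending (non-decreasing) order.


Original list: [49, 33, 47, 27, 31, 26]
Repeatedly take the smallest remaining element:
  Remaining [49, 33, 47, 27, 31, 26] -> smallest is 26
  Remaining [49, 33, 47, 27, 31] -> smallest is 27
  Remaining [49, 33, 47, 31] -> smallest is 31
  Remaining [49, 33, 47] -> smallest is 33
  Remaining [49, 47] -> smallest is 47
  Remaining [49] -> smallest is 49
Collecting the picks in order gives the sorted list.
Final answer: [26, 27, 31, 33, 47, 49]


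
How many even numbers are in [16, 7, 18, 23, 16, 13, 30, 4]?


Check each element:
  16 is even
  7 is odd
  18 is even
  23 is odd
  16 is even
  13 is odd
  30 is even
  4 is even
Evens: [16, 18, 16, 30, 4]
Count of evens = 5
Final answer: 5


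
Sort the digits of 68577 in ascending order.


The number 68577 has digits: 6, 8, 5, 7, 7
Sorted: 5, 6, 7, 7, 8
Joining the sorted digits gives the result.
Final answer: 56778


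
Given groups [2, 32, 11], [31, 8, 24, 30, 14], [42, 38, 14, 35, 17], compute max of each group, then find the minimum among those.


Find max of each group:
  Group 1: [2, 32, 11] -> max = 32
  Group 2: [31, 8, 24, 30, 14] -> max = 31
  Group 3: [42, 38, 14, 35, 17] -> max = 42
Maxes: [32, 31, 42]
Minimum of maxes = 31
Final answer: 31


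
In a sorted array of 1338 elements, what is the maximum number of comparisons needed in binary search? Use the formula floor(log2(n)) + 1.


Binary search halves the search space each step.
Maximum comparisons = floor(log2(1338)) + 1
log2(1338) = 10.3859
floor(log2(1338)) = 10, so 10 + 1 = 11
Final answer: 11


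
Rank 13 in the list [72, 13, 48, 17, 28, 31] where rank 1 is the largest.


Sort descending: [72, 48, 31, 28, 17, 13]
Find 13 in the sorted list.
13 is at position 6.
Final answer: 6


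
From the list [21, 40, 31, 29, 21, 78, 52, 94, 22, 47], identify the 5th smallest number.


Sort ascending: [21, 21, 22, 29, 31, 40, 47, 52, 78, 94]
The 5th element (1-indexed) is at index 4.
Value = 31
Final answer: 31


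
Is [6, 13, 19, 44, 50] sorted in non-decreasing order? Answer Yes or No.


Check consecutive pairs:
  6 <= 13? True
  13 <= 19? True
  19 <= 44? True
  44 <= 50? True
Every consecutive pair is in order, so the list is non-decreasing.
Final answer: Yes


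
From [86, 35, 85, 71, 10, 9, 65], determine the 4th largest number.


Sort descending: [86, 85, 71, 65, 35, 10, 9]
The 4th element (1-indexed) is at index 3.
Value = 65
Final answer: 65


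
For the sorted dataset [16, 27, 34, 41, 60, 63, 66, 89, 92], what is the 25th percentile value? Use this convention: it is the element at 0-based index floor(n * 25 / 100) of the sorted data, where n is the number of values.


The dataset has n = 9 elements.
Index = floor(9 * 25 / 100) = floor(225 / 100) = floor(2.25) = 2
Counting from index 0 in the sorted data, the element at index 2 is 34.
Final answer: 34


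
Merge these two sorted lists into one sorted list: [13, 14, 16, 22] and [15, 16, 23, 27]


List A: [13, 14, 16, 22]
List B: [15, 16, 23, 27]
Repeatedly compare the front elements and take the smaller:
  13 vs 15 -> take 13
  14 vs 15 -> take 14
  16 vs 15 -> take 15
  16 vs 16 -> take 16
  22 vs 16 -> take 16
  22 vs 23 -> take 22
  A is exhausted; append the rest of B: [23, 27]
Final answer: [13, 14, 15, 16, 16, 22, 23, 27]


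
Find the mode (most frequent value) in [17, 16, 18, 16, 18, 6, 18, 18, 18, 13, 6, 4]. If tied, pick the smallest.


Count the frequency of each value:
  4 appears 1 time(s)
  6 appears 2 time(s)
  13 appears 1 time(s)
  16 appears 2 time(s)
  17 appears 1 time(s)
  18 appears 5 time(s)
Maximum frequency is 5.
Only 18 reaches that frequency, so it is the mode.
Final answer: 18


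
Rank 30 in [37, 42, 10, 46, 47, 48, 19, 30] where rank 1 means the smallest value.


Sort ascending: [10, 19, 30, 37, 42, 46, 47, 48]
Find 30 in the sorted list.
30 is at position 3 (1-indexed).
Final answer: 3


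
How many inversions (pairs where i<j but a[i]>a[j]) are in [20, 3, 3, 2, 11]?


For each element, count the later elements that are smaller than it:
  20 (index 0): smaller elements after it = [3, 3, 2, 11] -> 4
  3 (index 1): smaller elements after it = [2] -> 1
  3 (index 2): smaller elements after it = [2] -> 1
  2 (index 3): smaller elements after it = [] -> 0
Total inversions = 4 + 1 + 1 + 0 = 6
Final answer: 6


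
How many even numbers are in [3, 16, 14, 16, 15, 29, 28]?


Check each element:
  3 is odd
  16 is even
  14 is even
  16 is even
  15 is odd
  29 is odd
  28 is even
Evens: [16, 14, 16, 28]
Count of evens = 4
Final answer: 4


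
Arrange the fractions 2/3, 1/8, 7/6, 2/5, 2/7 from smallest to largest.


Convert to decimal for comparison:
  2/3 = 0.6667
  1/8 = 0.125
  7/6 = 1.1667
  2/5 = 0.4
  2/7 = 0.2857
Decimals in increasing order: 0.125 < 0.2857 < 0.4 < 0.6667 < 1.1667
Writing each back as its fraction gives the sorted order.
Final answer: 1/8, 2/7, 2/5, 2/3, 7/6


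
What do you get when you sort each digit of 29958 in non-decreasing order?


The number 29958 has digits: 2, 9, 9, 5, 8
Sorted: 2, 5, 8, 9, 9
Joining the sorted digits gives the result.
Final answer: 25899


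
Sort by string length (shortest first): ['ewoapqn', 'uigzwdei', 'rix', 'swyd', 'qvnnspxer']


Compute lengths:
  'ewoapqn' has length 7
  'uigzwdei' has length 8
  'rix' has length 3
  'swyd' has length 4
  'qvnnspxer' has length 9
Lengths in increasing order: 3 < 4 < 7 < 8 < 9
Listing the words in that order gives the answer.
Final answer: ['rix', 'swyd', 'ewoapqn', 'uigzwdei', 'qvnnspxer']


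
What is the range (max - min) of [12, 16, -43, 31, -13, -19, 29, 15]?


Maximum value: 31
Minimum value: -43
Range = 31 - (-43) = 74
Final answer: 74


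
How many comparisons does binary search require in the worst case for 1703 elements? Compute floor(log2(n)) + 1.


Binary search halves the search space each step.
Maximum comparisons = floor(log2(1703)) + 1
log2(1703) = 10.7339
floor(log2(1703)) = 10, so 10 + 1 = 11
Final answer: 11


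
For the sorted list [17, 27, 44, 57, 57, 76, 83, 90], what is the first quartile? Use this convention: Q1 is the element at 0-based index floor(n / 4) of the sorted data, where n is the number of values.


The list has n = 8 elements.
Q1 index = floor(8 / 4) = floor(2) = 2
Counting from index 0 in the sorted data, the element at index 2 is 44.
Final answer: 44


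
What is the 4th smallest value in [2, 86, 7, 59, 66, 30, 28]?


Sort ascending: [2, 7, 28, 30, 59, 66, 86]
The 4th element (1-indexed) is at index 3.
Value = 30
Final answer: 30
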